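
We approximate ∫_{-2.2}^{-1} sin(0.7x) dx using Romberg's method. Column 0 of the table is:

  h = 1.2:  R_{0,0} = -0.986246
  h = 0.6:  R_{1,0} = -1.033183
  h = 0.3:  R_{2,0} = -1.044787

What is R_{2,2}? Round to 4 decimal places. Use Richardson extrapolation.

Richardson extrapolation on the trapezoidal column (denominator 4−1=3):
R_{1,1} = -1.033183 + (-1.033183 − (-0.986246))/3 = -1.048829
R_{2,1} = -1.044787 + (-1.044787 − (-1.033183))/3 = -1.048655
R_{2,2} = (16·(-1.048655) − (-1.048829)) / 15 = -1.048643

-1.0486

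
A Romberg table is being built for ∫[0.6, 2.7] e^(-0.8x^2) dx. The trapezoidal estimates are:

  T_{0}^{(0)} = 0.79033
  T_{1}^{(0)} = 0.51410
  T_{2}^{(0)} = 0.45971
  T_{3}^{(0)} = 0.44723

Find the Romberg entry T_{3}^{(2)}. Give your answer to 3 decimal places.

0.443

Richardson extrapolation on the trapezoidal column (denominator 4−1=3):
T_{2}^{(1)} = (4·0.45971 − 0.51410) / 3 = 0.44158
T_{3}^{(1)} = (4·0.44723 − 0.45971) / 3 = 0.44307
T_{3}^{(2)} = (16·0.44307 − 0.44158) / 15 = 0.44317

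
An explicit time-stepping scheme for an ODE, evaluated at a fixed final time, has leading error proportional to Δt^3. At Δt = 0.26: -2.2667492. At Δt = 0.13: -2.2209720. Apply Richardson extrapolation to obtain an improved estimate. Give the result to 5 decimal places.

-2.21443

The leading error scales as Δt^3; refining by a factor of 2 reduces it by 2^3 = 8.
Extrapolated value = (8·A(Δt/2) − A(Δt)) / (8 − 1)
= (8·(-2.2209720) − (-2.2667492)) / 7
= -15.5010268 / 7 = -2.2144324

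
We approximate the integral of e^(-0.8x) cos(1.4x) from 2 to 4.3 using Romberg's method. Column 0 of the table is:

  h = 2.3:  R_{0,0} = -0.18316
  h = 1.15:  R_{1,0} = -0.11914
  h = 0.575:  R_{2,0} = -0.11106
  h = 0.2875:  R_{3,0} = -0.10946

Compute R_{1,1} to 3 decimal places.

-0.098

R_{1,1} = (4·(-0.11914) − (-0.18316)) / 3 = -0.09780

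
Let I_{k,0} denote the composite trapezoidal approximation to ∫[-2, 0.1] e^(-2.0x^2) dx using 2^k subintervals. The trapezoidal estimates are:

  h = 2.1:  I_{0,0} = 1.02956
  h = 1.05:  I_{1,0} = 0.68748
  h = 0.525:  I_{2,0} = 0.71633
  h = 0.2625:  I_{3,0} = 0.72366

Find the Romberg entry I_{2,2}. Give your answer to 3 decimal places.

0.736

Richardson extrapolation on the trapezoidal column (denominator 4−1=3):
I_{1,1} = (4·0.68748 − 1.02956) / 3 = 0.57345
I_{2,1} = (4·0.71633 − 0.68748) / 3 = 0.72595
I_{2,2} = (16·0.72595 − 0.57345) / 15 = 0.73612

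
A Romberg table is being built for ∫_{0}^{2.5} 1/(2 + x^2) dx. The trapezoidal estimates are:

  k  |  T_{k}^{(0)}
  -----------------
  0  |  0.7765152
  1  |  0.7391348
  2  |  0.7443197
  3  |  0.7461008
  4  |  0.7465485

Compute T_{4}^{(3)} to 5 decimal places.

0.74670

T_{2}^{(1)} = 0.7443197 + (0.7443197 − 0.7391348)/3 = 0.7460480
T_{3}^{(1)} = (4·0.7461008 − 0.7443197) / 3 = 0.7466945
T_{4}^{(1)} = 0.7465485 + (0.7465485 − 0.7461008)/3 = 0.7466977
T_{3}^{(2)} = 0.7466945 + (0.7466945 − 0.7460480)/15 = 0.7467376
T_{4}^{(2)} = 0.7466977 + (0.7466977 − 0.7466945)/15 = 0.7466979
T_{4}^{(3)} = 0.7466979 + (0.7466979 − 0.7467376)/63 = 0.7466973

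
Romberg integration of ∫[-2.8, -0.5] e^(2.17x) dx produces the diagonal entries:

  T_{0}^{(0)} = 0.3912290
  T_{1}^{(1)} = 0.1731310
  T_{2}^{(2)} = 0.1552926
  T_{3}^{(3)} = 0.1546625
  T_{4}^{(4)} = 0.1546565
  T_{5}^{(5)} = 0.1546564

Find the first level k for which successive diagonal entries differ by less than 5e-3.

k = 3

|T_{1}^{(1)} − T_{0}^{(0)}| = 0.2180980 ≥ 5e-3
|T_{2}^{(2)} − T_{1}^{(1)}| = 0.0178384 ≥ 5e-3
|T_{3}^{(3)} − T_{2}^{(2)}| = 0.0006301 < 5e-3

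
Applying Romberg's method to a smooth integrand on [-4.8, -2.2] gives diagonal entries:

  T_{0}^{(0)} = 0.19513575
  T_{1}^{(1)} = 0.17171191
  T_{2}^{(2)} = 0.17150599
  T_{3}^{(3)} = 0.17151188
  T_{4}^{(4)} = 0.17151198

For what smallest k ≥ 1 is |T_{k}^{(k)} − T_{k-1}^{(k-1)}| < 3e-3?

|T_{1}^{(1)} − T_{0}^{(0)}| = 0.02342384 ≥ 3e-3
|T_{2}^{(2)} − T_{1}^{(1)}| = 0.00020592 < 3e-3

k = 2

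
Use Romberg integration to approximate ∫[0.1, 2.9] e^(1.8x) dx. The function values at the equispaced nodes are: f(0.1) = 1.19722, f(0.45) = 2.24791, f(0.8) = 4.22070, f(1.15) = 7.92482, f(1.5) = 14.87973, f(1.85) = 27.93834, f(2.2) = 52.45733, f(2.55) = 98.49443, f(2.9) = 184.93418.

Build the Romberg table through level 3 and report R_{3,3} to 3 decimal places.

102.080

R_{0,0} (trapezoid, 1 panel, h=2.8000): 260.58396
R_{1,0} (trapezoid, 2 panels, h=1.4000): 151.12360
R_{2,0} (trapezoid, 4 panels, h=0.7000): 115.23642
R_{3,0} (trapezoid, 8 panels, h=0.3500): 105.43014
R_{1,1} = 151.12360 + (151.12360 − 260.58396)/3 = 114.63681
R_{2,1} = 115.23642 + (115.23642 − 151.12360)/3 = 103.27403
R_{3,1} = 105.43014 + (105.43014 − 115.23642)/3 = 102.16138
R_{2,2} = 103.27403 + (103.27403 − 114.63681)/15 = 102.51651
R_{3,2} = 102.16138 + (102.16138 − 103.27403)/15 = 102.08720
R_{3,3} = 102.08720 + (102.08720 − 102.51651)/63 = 102.08039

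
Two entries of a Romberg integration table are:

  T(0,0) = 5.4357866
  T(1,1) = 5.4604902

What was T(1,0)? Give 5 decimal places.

From T(1,1) = (4·T(1,0) − T(0,0))/3, solve for T(1,0):
4·T(1,0) = 3·5.4604902 + 5.4357866 = 21.8172572
T(1,0) = 5.4543143

5.45431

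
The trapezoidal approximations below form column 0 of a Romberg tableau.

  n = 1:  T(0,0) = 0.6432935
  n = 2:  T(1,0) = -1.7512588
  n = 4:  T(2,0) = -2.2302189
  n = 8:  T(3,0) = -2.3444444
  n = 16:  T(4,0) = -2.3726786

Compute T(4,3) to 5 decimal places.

Richardson extrapolation on the trapezoidal column (denominator 4−1=3):
T(2,1) = (4·(-2.2302189) − (-1.7512588)) / 3 = -2.3898723
T(3,1) = -2.3444444 + (-2.3444444 − (-2.2302189))/3 = -2.3825196
T(4,1) = -2.3726786 + (-2.3726786 − (-2.3444444))/3 = -2.3820900
T(3,2) = -2.3825196 + (-2.3825196 − (-2.3898723))/15 = -2.3820294
T(4,2) = (16·(-2.3820900) − (-2.3825196)) / 15 = -2.3820614
T(4,3) = -2.3820614 + (-2.3820614 − (-2.3820294))/63 = -2.3820619
(Column j=1 coincides with Simpson's rule on the same nodes.)

-2.38206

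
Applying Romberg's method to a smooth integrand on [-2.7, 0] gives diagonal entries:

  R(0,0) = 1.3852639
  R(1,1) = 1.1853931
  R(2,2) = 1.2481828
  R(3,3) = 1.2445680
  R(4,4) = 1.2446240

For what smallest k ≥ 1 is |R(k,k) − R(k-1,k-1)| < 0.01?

|R(1,1) − R(0,0)| = 0.1998708 ≥ 0.01
|R(2,2) − R(1,1)| = 0.0627897 ≥ 0.01
|R(3,3) − R(2,2)| = 0.0036148 < 0.01

k = 3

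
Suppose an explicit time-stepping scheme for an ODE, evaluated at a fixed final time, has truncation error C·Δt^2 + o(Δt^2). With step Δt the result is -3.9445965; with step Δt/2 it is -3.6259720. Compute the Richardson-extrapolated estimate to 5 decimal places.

-3.51976

The leading error scales as Δt^2; refining by a factor of 2 reduces it by 2^2 = 4.
Extrapolated value = (4·A(Δt/2) − A(Δt)) / (4 − 1)
= (4·(-3.6259720) − (-3.9445965)) / 3
= -10.5592915 / 3 = -3.5197638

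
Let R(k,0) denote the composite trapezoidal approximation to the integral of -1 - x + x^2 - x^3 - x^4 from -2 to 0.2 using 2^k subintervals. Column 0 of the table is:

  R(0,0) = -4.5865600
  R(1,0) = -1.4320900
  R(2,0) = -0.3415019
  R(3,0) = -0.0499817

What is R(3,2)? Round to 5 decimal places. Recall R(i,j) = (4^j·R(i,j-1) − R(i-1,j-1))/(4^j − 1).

Richardson extrapolation on the trapezoidal column (denominator 4−1=3):
R(2,1) = (4·(-0.3415019) − (-1.4320900)) / 3 = 0.0220275
R(3,1) = -0.0499817 + (-0.0499817 − (-0.3415019))/3 = 0.0471917
R(3,2) = 0.0471917 + (0.0471917 − 0.0220275)/15 = 0.0488693

0.04887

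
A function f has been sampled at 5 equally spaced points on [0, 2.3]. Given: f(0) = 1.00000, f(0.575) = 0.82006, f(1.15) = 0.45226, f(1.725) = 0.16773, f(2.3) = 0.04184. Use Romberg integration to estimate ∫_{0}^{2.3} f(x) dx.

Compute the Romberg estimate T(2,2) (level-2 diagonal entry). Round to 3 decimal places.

T(0,0) (trapezoid, 1 panel, h=2.3000): 1.19812
T(1,0) (trapezoid, 2 panels, h=1.1500): 1.11916
T(2,0) (trapezoid, 4 panels, h=0.5750): 1.12756
T(1,1) = 1.11916 + (1.11916 − 1.19812)/3 = 1.09284
T(2,1) = 1.12756 + (1.12756 − 1.11916)/3 = 1.13036
T(2,2) = 1.13036 + (1.13036 − 1.09284)/15 = 1.13286

1.133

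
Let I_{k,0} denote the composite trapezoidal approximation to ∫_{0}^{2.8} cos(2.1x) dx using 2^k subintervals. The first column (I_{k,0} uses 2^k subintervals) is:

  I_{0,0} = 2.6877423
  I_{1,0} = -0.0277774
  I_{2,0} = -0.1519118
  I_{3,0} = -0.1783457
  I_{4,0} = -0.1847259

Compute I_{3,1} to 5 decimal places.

-0.18716

I_{3,1} = (4·(-0.1783457) − (-0.1519118)) / 3 = -0.1871570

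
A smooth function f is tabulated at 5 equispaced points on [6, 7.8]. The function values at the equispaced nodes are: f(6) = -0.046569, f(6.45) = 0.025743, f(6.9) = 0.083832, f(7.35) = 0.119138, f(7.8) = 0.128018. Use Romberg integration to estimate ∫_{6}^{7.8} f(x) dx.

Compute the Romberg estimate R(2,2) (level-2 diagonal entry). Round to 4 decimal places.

R(0,0) (trapezoid, 1 panel, h=1.8000): 0.073304
R(1,0) (trapezoid, 2 panels, h=0.9000): 0.112101
R(2,0) (trapezoid, 4 panels, h=0.4500): 0.121247
R(1,1) = 0.112101 + (0.112101 − 0.073304)/3 = 0.125033
R(2,1) = 0.121247 + (0.121247 − 0.112101)/3 = 0.124296
R(2,2) = 0.124296 + (0.124296 − 0.125033)/15 = 0.124247

0.1242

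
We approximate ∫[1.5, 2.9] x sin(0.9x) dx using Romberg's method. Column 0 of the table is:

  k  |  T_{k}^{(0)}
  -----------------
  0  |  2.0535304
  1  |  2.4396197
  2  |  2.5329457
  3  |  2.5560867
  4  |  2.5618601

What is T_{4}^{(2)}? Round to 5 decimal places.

Richardson extrapolation on the trapezoidal column (denominator 4−1=3):
T_{3}^{(1)} = 2.5560867 + (2.5560867 − 2.5329457)/3 = 2.5638004
T_{4}^{(1)} = (4·2.5618601 − 2.5560867) / 3 = 2.5637846
T_{4}^{(2)} = (16·2.5637846 − 2.5638004) / 15 = 2.5637835

2.56378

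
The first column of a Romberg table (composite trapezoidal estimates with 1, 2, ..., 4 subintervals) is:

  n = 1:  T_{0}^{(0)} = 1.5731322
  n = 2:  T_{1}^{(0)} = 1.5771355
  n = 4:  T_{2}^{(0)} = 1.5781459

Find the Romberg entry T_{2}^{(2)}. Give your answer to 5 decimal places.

1.57848

T_{1}^{(1)} = 1.5771355 + (1.5771355 − 1.5731322)/3 = 1.5784699
T_{2}^{(1)} = 1.5781459 + (1.5781459 − 1.5771355)/3 = 1.5784827
T_{2}^{(2)} = 1.5784827 + (1.5784827 − 1.5784699)/15 = 1.5784836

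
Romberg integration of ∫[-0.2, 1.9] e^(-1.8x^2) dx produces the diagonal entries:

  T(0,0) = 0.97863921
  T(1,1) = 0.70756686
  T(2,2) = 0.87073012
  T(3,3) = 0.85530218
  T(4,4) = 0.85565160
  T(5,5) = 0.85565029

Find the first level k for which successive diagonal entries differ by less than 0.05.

|T(1,1) − T(0,0)| = 0.27107235 ≥ 0.05
|T(2,2) − T(1,1)| = 0.16316326 ≥ 0.05
|T(3,3) − T(2,2)| = 0.01542794 < 0.05

k = 3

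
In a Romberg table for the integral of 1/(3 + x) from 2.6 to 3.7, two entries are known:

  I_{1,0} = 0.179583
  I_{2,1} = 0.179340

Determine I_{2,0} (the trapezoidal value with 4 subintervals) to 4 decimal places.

0.1794

From I_{2,1} = (4·I_{2,0} − I_{1,0})/3, solve for I_{2,0}:
4·I_{2,0} = 3·0.179340 + 0.179583 = 0.717603
I_{2,0} = 0.179401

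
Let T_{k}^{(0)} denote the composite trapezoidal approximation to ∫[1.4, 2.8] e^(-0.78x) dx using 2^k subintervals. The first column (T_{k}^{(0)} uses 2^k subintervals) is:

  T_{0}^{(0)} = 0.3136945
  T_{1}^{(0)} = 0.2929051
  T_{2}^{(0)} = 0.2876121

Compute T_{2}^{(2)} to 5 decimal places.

0.28584

Richardson extrapolation on the trapezoidal column (denominator 4−1=3):
T_{1}^{(1)} = 0.2929051 + (0.2929051 − 0.3136945)/3 = 0.2859753
T_{2}^{(1)} = 0.2876121 + (0.2876121 − 0.2929051)/3 = 0.2858478
T_{2}^{(2)} = 0.2858478 + (0.2858478 − 0.2859753)/15 = 0.2858393
(Column j=1 coincides with Simpson's rule on the same nodes.)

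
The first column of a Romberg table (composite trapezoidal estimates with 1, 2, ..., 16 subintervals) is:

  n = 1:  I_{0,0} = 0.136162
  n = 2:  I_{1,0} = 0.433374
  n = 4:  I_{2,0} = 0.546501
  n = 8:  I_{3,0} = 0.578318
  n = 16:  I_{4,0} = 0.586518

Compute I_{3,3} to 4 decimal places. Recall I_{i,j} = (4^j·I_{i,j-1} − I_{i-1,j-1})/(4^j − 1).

I_{1,1} = 0.433374 + (0.433374 − 0.136162)/3 = 0.532445
I_{2,1} = (4·0.546501 − 0.433374) / 3 = 0.584210
I_{3,1} = (4·0.578318 − 0.546501) / 3 = 0.588924
I_{2,2} = 0.584210 + (0.584210 − 0.532445)/15 = 0.587661
I_{3,2} = (16·0.588924 − 0.584210) / 15 = 0.589238
I_{3,3} = 0.589238 + (0.589238 − 0.587661)/63 = 0.589263

0.5893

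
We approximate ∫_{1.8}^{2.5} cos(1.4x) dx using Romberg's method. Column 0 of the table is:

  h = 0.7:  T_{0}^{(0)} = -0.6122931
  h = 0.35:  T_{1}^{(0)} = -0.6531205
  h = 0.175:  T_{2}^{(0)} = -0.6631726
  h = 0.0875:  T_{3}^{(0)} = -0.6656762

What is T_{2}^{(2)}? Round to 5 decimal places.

Richardson extrapolation on the trapezoidal column (denominator 4−1=3):
T_{1}^{(1)} = -0.6531205 + (-0.6531205 − (-0.6122931))/3 = -0.6667296
T_{2}^{(1)} = (4·(-0.6631726) − (-0.6531205)) / 3 = -0.6665233
T_{2}^{(2)} = -0.6665233 + (-0.6665233 − (-0.6667296))/15 = -0.6665095

-0.66651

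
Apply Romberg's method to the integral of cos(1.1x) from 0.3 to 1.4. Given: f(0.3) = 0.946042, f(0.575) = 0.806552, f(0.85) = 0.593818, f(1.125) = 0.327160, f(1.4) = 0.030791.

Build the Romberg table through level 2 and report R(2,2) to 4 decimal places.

0.6141

R(0,0) (trapezoid, 1 panel, h=1.1000): 0.537258
R(1,0) (trapezoid, 2 panels, h=0.5500): 0.595229
R(2,0) (trapezoid, 4 panels, h=0.2750): 0.609385
R(1,1) = 0.595229 + (0.595229 − 0.537258)/3 = 0.614553
R(2,1) = 0.609385 + (0.609385 − 0.595229)/3 = 0.614104
R(2,2) = 0.614104 + (0.614104 − 0.614553)/15 = 0.614074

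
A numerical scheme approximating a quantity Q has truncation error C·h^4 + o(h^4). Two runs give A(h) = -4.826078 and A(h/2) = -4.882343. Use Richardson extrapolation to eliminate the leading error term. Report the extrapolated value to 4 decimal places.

-4.8861

The leading error scales as h^4; refining by a factor of 2 reduces it by 2^4 = 16.
Extrapolated value = (16·A(h/2) − A(h)) / (16 − 1)
= (16·(-4.882343) − (-4.826078)) / 15
= -73.291410 / 15 = -4.886094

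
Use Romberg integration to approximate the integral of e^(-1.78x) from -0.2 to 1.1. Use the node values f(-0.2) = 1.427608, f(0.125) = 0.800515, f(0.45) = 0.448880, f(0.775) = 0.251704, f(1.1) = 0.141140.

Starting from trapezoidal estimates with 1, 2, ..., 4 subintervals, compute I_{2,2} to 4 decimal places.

I_{0,0} (trapezoid, 1 panel, h=1.3000): 1.019686
I_{1,0} (trapezoid, 2 panels, h=0.6500): 0.801615
I_{2,0} (trapezoid, 4 panels, h=0.3250): 0.742779
I_{1,1} = 0.801615 + (0.801615 − 1.019686)/3 = 0.728925
I_{2,1} = 0.742779 + (0.742779 − 0.801615)/3 = 0.723167
I_{2,2} = 0.723167 + (0.723167 − 0.728925)/15 = 0.722783

0.7228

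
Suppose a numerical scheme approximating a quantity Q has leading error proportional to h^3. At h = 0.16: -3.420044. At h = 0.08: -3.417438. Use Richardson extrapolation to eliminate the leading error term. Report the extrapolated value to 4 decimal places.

-3.4171

The leading error scales as h^3; refining by a factor of 2 reduces it by 2^3 = 8.
Extrapolated value = (8·A(h/2) − A(h)) / (8 − 1)
= (8·(-3.417438) − (-3.420044)) / 7
= -23.919460 / 7 = -3.417066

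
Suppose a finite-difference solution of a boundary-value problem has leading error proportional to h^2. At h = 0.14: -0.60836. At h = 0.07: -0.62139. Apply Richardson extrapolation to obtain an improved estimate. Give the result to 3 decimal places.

Extrapolated value = (4·A(h/2) − A(h)) / (4 − 1)
= (4·(-0.62139) − (-0.60836)) / 3
= -1.87720 / 3 = -0.62573

-0.626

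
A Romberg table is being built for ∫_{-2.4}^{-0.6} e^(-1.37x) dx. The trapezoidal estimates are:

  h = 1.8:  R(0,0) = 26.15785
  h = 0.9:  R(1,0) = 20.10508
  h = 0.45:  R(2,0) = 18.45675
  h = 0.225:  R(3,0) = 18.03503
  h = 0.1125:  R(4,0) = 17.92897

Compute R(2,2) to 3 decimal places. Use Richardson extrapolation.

17.895

R(1,1) = (4·20.10508 − 26.15785) / 3 = 18.08749
R(2,1) = 18.45675 + (18.45675 − 20.10508)/3 = 17.90731
R(2,2) = 17.90731 + (17.90731 − 18.08749)/15 = 17.89530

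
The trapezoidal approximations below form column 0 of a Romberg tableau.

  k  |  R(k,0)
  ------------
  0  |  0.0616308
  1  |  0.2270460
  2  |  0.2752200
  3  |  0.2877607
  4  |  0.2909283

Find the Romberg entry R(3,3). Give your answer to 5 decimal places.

Richardson extrapolation on the trapezoidal column (denominator 4−1=3):
R(1,1) = (4·0.2270460 − 0.0616308) / 3 = 0.2821844
R(2,1) = (4·0.2752200 − 0.2270460) / 3 = 0.2912780
R(3,1) = (4·0.2877607 − 0.2752200) / 3 = 0.2919409
R(2,2) = 0.2912780 + (0.2912780 − 0.2821844)/15 = 0.2918842
R(3,2) = 0.2919409 + (0.2919409 − 0.2912780)/15 = 0.2919851
R(3,3) = 0.2919851 + (0.2919851 − 0.2918842)/63 = 0.2919867

0.29199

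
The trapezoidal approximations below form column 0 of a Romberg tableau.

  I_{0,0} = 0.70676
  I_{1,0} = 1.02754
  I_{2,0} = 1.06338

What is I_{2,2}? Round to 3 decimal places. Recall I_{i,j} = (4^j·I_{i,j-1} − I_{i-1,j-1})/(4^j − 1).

Richardson extrapolation on the trapezoidal column (denominator 4−1=3):
I_{1,1} = (4·1.02754 − 0.70676) / 3 = 1.13447
I_{2,1} = 1.06338 + (1.06338 − 1.02754)/3 = 1.07533
I_{2,2} = 1.07533 + (1.07533 − 1.13447)/15 = 1.07139

1.071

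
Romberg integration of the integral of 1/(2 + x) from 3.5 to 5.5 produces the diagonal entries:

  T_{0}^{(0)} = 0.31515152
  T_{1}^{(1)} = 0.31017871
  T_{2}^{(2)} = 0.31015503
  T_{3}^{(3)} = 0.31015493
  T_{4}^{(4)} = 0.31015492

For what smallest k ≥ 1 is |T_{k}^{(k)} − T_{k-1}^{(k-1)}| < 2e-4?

|T_{1}^{(1)} − T_{0}^{(0)}| = 0.00497281 ≥ 2e-4
|T_{2}^{(2)} − T_{1}^{(1)}| = 0.00002368 < 2e-4

k = 2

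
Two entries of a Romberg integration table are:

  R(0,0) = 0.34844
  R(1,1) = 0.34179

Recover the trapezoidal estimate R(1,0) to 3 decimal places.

0.343

From R(1,1) = (4·R(1,0) − R(0,0))/3, solve for R(1,0):
4·R(1,0) = 3·0.34179 + 0.34844 = 1.37381
R(1,0) = 0.34345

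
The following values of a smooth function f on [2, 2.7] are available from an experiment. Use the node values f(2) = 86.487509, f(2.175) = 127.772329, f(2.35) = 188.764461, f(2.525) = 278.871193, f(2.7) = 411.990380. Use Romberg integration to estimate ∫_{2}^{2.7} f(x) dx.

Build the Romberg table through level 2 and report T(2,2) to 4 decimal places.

145.9664

T(0,0) (trapezoid, 1 panel, h=0.7000): 174.467261
T(1,0) (trapezoid, 2 panels, h=0.3500): 153.301192
T(2,0) (trapezoid, 4 panels, h=0.1750): 147.813212
T(1,1) = 153.301192 + (153.301192 − 174.467261)/3 = 146.245836
T(2,1) = 147.813212 + (147.813212 − 153.301192)/3 = 145.983885
T(2,2) = 145.983885 + (145.983885 − 146.245836)/15 = 145.966422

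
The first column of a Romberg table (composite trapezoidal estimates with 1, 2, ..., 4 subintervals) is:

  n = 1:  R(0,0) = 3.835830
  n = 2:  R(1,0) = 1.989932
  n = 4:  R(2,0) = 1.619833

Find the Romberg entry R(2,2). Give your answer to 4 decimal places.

1.5046

R(1,1) = 1.989932 + (1.989932 − 3.835830)/3 = 1.374633
R(2,1) = 1.619833 + (1.619833 − 1.989932)/3 = 1.496467
R(2,2) = 1.496467 + (1.496467 − 1.374633)/15 = 1.504589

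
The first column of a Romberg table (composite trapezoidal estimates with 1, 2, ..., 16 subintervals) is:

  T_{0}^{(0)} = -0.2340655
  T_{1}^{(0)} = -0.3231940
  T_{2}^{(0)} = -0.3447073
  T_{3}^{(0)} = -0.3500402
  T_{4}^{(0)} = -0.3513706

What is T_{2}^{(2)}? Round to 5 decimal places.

Richardson extrapolation on the trapezoidal column (denominator 4−1=3):
T_{1}^{(1)} = -0.3231940 + (-0.3231940 − (-0.2340655))/3 = -0.3529035
T_{2}^{(1)} = -0.3447073 + (-0.3447073 − (-0.3231940))/3 = -0.3518784
T_{2}^{(2)} = (16·(-0.3518784) − (-0.3529035)) / 15 = -0.3518101
(Column j=1 coincides with Simpson's rule on the same nodes.)

-0.35181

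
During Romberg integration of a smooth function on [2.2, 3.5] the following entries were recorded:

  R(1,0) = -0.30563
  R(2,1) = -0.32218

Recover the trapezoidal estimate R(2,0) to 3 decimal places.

From R(2,1) = (4·R(2,0) − R(1,0))/3, solve for R(2,0):
4·R(2,0) = 3·(-0.32218) + (-0.30563) = -1.27217
R(2,0) = -0.31804

-0.318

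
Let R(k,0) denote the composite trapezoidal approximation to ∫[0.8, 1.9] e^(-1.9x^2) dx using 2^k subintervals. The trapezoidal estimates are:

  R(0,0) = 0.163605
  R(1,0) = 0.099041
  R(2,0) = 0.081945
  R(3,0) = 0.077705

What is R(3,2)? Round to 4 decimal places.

0.0763

Richardson extrapolation on the trapezoidal column (denominator 4−1=3):
R(2,1) = 0.081945 + (0.081945 − 0.099041)/3 = 0.076246
R(3,1) = (4·0.077705 − 0.081945) / 3 = 0.076292
R(3,2) = 0.076292 + (0.076292 − 0.076246)/15 = 0.076295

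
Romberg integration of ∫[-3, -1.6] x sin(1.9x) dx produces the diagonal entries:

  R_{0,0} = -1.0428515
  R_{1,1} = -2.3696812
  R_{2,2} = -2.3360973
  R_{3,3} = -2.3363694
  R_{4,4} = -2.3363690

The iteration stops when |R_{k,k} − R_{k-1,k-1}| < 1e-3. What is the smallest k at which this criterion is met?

k = 3

|R_{1,1} − R_{0,0}| = 1.3268297 ≥ 1e-3
|R_{2,2} − R_{1,1}| = 0.0335839 ≥ 1e-3
|R_{3,3} − R_{2,2}| = 0.0002721 < 1e-3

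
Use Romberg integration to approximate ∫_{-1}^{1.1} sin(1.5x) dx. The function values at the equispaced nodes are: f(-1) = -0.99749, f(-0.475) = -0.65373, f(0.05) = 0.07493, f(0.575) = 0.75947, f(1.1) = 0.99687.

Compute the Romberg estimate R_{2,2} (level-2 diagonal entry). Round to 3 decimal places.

R_{0,0} (trapezoid, 1 panel, h=2.1000): -0.00065
R_{1,0} (trapezoid, 2 panels, h=1.0500): 0.07835
R_{2,0} (trapezoid, 4 panels, h=0.5250): 0.09469
R_{1,1} = 0.07835 + (0.07835 − (-0.00065))/3 = 0.10468
R_{2,1} = 0.09469 + (0.09469 − 0.07835)/3 = 0.10014
R_{2,2} = 0.10014 + (0.10014 − 0.10468)/15 = 0.09984

0.100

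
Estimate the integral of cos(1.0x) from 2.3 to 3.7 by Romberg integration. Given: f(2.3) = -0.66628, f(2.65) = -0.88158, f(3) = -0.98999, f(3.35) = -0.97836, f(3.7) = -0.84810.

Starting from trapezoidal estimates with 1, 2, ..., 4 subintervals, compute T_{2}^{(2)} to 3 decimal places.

-1.276

T_{0}^{(0)} (trapezoid, 1 panel, h=1.4000): -1.06007
T_{1}^{(0)} (trapezoid, 2 panels, h=0.7000): -1.22303
T_{2}^{(0)} (trapezoid, 4 panels, h=0.3500): -1.26249
T_{1}^{(1)} = -1.22303 + (-1.22303 − (-1.06007))/3 = -1.27735
T_{2}^{(1)} = -1.26249 + (-1.26249 − (-1.22303))/3 = -1.27564
T_{2}^{(2)} = -1.27564 + (-1.27564 − (-1.27735))/15 = -1.27553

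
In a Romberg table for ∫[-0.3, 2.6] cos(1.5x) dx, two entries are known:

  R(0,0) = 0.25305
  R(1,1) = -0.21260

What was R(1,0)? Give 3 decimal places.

-0.096

From R(1,1) = (4·R(1,0) − R(0,0))/3, solve for R(1,0):
4·R(1,0) = 3·(-0.21260) + 0.25305 = -0.38475
R(1,0) = -0.09619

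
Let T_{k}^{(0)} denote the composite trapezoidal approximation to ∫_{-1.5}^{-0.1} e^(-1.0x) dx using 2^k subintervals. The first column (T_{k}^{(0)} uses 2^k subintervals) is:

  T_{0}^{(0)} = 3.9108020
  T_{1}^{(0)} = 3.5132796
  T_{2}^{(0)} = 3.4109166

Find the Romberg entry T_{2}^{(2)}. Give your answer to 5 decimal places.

3.37653

T_{1}^{(1)} = 3.5132796 + (3.5132796 − 3.9108020)/3 = 3.3807721
T_{2}^{(1)} = (4·3.4109166 − 3.5132796) / 3 = 3.3767956
T_{2}^{(2)} = 3.3767956 + (3.3767956 − 3.3807721)/15 = 3.3765305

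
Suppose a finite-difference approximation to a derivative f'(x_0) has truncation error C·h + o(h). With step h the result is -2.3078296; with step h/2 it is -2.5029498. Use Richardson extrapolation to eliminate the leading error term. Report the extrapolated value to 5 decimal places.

-2.69807

The leading error scales as h; refining by a factor of 2 reduces it by 2^1 = 2.
Extrapolated value = (2·A(h/2) − A(h)) / (2 − 1)
= (2·(-2.5029498) − (-2.3078296)) / 1
= -2.6980700 / 1 = -2.6980700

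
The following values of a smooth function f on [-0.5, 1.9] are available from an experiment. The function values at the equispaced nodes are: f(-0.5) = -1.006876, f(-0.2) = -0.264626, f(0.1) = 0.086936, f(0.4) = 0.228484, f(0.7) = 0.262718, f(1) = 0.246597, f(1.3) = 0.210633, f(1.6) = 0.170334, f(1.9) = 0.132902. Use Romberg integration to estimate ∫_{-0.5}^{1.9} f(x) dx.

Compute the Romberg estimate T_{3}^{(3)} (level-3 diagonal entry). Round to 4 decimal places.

T_{0}^{(0)} (trapezoid, 1 panel, h=2.4000): -1.048769
T_{1}^{(0)} (trapezoid, 2 panels, h=1.2000): -0.209123
T_{2}^{(0)} (trapezoid, 4 panels, h=0.6000): 0.073980
T_{3}^{(0)} (trapezoid, 8 panels, h=0.3000): 0.151227
T_{1}^{(1)} = -0.209123 + (-0.209123 − (-1.048769))/3 = 0.070759
T_{2}^{(1)} = 0.073980 + (0.073980 − (-0.209123))/3 = 0.168348
T_{3}^{(1)} = 0.151227 + (0.151227 − 0.073980)/3 = 0.176976
T_{2}^{(2)} = 0.168348 + (0.168348 − 0.070759)/15 = 0.174854
T_{3}^{(2)} = 0.176976 + (0.176976 − 0.168348)/15 = 0.177551
T_{3}^{(3)} = 0.177551 + (0.177551 − 0.174854)/63 = 0.177594

0.1776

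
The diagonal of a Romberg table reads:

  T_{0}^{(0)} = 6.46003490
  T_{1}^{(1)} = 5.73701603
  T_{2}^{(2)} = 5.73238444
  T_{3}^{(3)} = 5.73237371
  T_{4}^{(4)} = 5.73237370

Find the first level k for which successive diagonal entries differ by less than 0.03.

k = 2

|T_{1}^{(1)} − T_{0}^{(0)}| = 0.72301887 ≥ 0.03
|T_{2}^{(2)} − T_{1}^{(1)}| = 0.00463159 < 0.03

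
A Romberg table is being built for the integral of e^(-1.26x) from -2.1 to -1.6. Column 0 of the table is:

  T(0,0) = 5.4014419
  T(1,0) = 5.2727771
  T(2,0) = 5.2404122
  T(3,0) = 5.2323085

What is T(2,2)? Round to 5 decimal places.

Richardson extrapolation on the trapezoidal column (denominator 4−1=3):
T(1,1) = (4·5.2727771 − 5.4014419) / 3 = 5.2298888
T(2,1) = 5.2404122 + (5.2404122 − 5.2727771)/3 = 5.2296239
T(2,2) = 5.2296239 + (5.2296239 − 5.2298888)/15 = 5.2296062

5.22961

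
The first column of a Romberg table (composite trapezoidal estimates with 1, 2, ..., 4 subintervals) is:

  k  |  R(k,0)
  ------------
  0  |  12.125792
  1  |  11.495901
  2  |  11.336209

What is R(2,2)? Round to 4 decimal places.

11.2828

R(1,1) = (4·11.495901 − 12.125792) / 3 = 11.285937
R(2,1) = 11.336209 + (11.336209 − 11.495901)/3 = 11.282978
R(2,2) = (16·11.282978 − 11.285937) / 15 = 11.282781
(Column j=1 coincides with Simpson's rule on the same nodes.)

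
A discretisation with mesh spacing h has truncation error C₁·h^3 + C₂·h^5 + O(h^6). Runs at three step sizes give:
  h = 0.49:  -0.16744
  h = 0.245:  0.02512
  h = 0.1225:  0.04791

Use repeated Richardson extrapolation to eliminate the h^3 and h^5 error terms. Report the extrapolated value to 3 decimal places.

First eliminate the h^3 term (factor 2^3 = 8):
  B₁ = (8·0.02512 − (-0.16744))/7 = 0.05263
  B₂ = (8·0.04791 − 0.02512)/7 = 0.05117
Then eliminate the h^5 term (factor 2^5 = 32):
  (32·0.05117 − 0.05263)/31 = 0.05112

0.051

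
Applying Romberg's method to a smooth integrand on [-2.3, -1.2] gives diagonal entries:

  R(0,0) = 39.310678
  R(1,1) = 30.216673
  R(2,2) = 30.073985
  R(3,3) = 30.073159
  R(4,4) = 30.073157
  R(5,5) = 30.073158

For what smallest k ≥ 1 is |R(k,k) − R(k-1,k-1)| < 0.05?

|R(1,1) − R(0,0)| = 9.094005 ≥ 0.05
|R(2,2) − R(1,1)| = 0.142688 ≥ 0.05
|R(3,3) − R(2,2)| = 0.000826 < 0.05

k = 3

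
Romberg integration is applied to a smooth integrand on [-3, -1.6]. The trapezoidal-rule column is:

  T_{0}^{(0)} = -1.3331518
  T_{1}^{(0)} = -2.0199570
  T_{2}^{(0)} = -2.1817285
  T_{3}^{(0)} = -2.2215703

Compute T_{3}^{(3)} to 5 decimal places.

Richardson extrapolation on the trapezoidal column (denominator 4−1=3):
T_{1}^{(1)} = -2.0199570 + (-2.0199570 − (-1.3331518))/3 = -2.2488921
T_{2}^{(1)} = -2.1817285 + (-2.1817285 − (-2.0199570))/3 = -2.2356523
T_{3}^{(1)} = (4·(-2.2215703) − (-2.1817285)) / 3 = -2.2348509
T_{2}^{(2)} = -2.2356523 + (-2.2356523 − (-2.2488921))/15 = -2.2347696
T_{3}^{(2)} = -2.2348509 + (-2.2348509 − (-2.2356523))/15 = -2.2347975
T_{3}^{(3)} = (64·(-2.2347975) − (-2.2347696)) / 63 = -2.2347979

-2.23480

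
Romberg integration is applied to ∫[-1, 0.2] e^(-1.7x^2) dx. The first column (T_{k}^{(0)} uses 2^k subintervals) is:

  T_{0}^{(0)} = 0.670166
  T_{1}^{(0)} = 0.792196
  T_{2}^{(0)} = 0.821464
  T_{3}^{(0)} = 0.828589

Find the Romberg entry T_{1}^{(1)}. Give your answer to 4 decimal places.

0.8329

T_{1}^{(1)} = 0.792196 + (0.792196 − 0.670166)/3 = 0.832873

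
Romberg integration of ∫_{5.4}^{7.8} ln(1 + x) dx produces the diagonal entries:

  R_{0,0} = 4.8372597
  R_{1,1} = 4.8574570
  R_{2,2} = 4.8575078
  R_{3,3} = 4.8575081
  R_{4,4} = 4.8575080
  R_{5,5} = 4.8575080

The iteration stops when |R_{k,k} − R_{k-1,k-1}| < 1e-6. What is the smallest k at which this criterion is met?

|R_{1,1} − R_{0,0}| = 0.0201973 ≥ 1e-6
|R_{2,2} − R_{1,1}| = 0.0000508 ≥ 1e-6
|R_{3,3} − R_{2,2}| = 0.0000003 < 1e-6

k = 3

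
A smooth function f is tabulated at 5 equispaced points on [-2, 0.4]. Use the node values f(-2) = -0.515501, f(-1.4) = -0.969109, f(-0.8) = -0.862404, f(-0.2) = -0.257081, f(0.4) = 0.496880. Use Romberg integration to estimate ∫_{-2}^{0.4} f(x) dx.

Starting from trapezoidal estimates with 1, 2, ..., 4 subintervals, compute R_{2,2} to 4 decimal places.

-1.3258

R_{0,0} (trapezoid, 1 panel, h=2.4000): -0.022345
R_{1,0} (trapezoid, 2 panels, h=1.2000): -1.046057
R_{2,0} (trapezoid, 4 panels, h=0.6000): -1.258743
R_{1,1} = -1.046057 + (-1.046057 − (-0.022345))/3 = -1.387294
R_{2,1} = -1.258743 + (-1.258743 − (-1.046057))/3 = -1.329638
R_{2,2} = -1.329638 + (-1.329638 − (-1.387294))/15 = -1.325794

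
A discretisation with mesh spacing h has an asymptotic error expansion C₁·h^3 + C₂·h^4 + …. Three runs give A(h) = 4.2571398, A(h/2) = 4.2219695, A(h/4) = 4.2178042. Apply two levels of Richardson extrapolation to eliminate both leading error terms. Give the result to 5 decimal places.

First eliminate the h^3 term (factor 2^3 = 8):
  B₁ = (8·4.2219695 − 4.2571398)/7 = 4.2169452
  B₂ = (8·4.2178042 − 4.2219695)/7 = 4.2172092
Then eliminate the h^4 term (factor 2^4 = 16):
  (16·4.2172092 − 4.2169452)/15 = 4.2172268

4.21723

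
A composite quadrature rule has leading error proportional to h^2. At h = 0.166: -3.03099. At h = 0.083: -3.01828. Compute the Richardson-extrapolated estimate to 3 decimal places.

-3.014

Extrapolated value = (4·A(h/2) − A(h)) / (4 − 1)
= (4·(-3.01828) − (-3.03099)) / 3
= -9.04213 / 3 = -3.01404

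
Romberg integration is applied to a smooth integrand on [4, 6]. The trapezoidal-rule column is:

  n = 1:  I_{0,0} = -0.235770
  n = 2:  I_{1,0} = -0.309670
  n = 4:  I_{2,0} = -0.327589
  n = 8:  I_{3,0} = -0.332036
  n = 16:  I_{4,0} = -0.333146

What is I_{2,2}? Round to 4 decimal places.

Richardson extrapolation on the trapezoidal column (denominator 4−1=3):
I_{1,1} = -0.309670 + (-0.309670 − (-0.235770))/3 = -0.334303
I_{2,1} = (4·(-0.327589) − (-0.309670)) / 3 = -0.333562
I_{2,2} = -0.333562 + (-0.333562 − (-0.334303))/15 = -0.333513

-0.3335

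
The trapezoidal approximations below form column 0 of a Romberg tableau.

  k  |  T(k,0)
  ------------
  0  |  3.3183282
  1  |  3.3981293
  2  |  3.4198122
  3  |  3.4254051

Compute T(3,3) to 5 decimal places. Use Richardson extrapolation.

3.42729

T(1,1) = 3.3981293 + (3.3981293 − 3.3183282)/3 = 3.4247297
T(2,1) = 3.4198122 + (3.4198122 − 3.3981293)/3 = 3.4270398
T(3,1) = 3.4254051 + (3.4254051 − 3.4198122)/3 = 3.4272694
T(2,2) = (16·3.4270398 − 3.4247297) / 15 = 3.4271938
T(3,2) = 3.4272694 + (3.4272694 − 3.4270398)/15 = 3.4272847
T(3,3) = 3.4272847 + (3.4272847 − 3.4271938)/63 = 3.4272861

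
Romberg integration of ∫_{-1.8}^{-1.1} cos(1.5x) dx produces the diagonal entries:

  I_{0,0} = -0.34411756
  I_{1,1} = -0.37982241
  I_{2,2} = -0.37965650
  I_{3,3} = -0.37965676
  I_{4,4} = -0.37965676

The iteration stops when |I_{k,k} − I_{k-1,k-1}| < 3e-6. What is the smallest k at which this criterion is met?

|I_{1,1} − I_{0,0}| = 0.03570485 ≥ 3e-6
|I_{2,2} − I_{1,1}| = 0.00016591 ≥ 3e-6
|I_{3,3} − I_{2,2}| = 0.00000026 < 3e-6

k = 3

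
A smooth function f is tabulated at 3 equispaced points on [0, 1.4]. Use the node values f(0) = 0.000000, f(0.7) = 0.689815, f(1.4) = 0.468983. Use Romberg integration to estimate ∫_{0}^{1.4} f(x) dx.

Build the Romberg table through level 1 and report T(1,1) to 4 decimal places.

T(0,0) (trapezoid, 1 panel, h=1.4000): 0.328288
T(1,0) (trapezoid, 2 panels, h=0.7000): 0.647015
T(1,1) = 0.647015 + (0.647015 − 0.328288)/3 = 0.753257

0.7533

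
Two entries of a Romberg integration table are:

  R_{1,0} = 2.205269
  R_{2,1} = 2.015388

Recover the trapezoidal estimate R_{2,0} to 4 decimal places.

From R_{2,1} = (4·R_{2,0} − R_{1,0})/3, solve for R_{2,0}:
4·R_{2,0} = 3·2.015388 + 2.205269 = 8.251433
R_{2,0} = 2.062858

2.0629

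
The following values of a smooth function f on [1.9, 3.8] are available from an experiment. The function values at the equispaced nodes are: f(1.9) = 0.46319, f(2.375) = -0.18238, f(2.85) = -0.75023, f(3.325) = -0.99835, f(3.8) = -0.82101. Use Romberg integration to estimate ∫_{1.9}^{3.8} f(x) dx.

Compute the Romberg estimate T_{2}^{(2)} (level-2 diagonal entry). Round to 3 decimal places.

T_{0}^{(0)} (trapezoid, 1 panel, h=1.9000): -0.33993
T_{1}^{(0)} (trapezoid, 2 panels, h=0.9500): -0.88268
T_{2}^{(0)} (trapezoid, 4 panels, h=0.4750): -1.00219
T_{1}^{(1)} = -0.88268 + (-0.88268 − (-0.33993))/3 = -1.06360
T_{2}^{(1)} = -1.00219 + (-1.00219 − (-0.88268))/3 = -1.04203
T_{2}^{(2)} = -1.04203 + (-1.04203 − (-1.06360))/15 = -1.04059

-1.041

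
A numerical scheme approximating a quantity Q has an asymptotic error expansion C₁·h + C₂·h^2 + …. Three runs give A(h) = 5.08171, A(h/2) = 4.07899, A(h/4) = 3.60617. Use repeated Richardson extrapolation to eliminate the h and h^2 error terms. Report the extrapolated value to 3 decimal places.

First eliminate the h term (factor 2^1 = 2):
  B₁ = (2·4.07899 − 5.08171)/1 = 3.07627
  B₂ = (2·3.60617 − 4.07899)/1 = 3.13335
Then eliminate the h^2 term (factor 2^2 = 4):
  (4·3.13335 − 3.07627)/3 = 3.15238

3.152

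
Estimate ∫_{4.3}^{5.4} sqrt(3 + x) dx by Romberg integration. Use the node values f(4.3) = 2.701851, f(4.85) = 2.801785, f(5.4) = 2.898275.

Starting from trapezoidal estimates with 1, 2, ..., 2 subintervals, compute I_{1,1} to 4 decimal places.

I_{0,0} (trapezoid, 1 panel, h=1.1000): 3.080069
I_{1,0} (trapezoid, 2 panels, h=0.5500): 3.081016
I_{1,1} = 3.081016 + (3.081016 − 3.080069)/3 = 3.081332

3.0813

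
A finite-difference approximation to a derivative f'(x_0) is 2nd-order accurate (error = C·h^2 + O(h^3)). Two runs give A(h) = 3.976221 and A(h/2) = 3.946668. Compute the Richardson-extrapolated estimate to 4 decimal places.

3.9368

The leading error scales as h^2; refining by a factor of 2 reduces it by 2^2 = 4.
Extrapolated value = (4·A(h/2) − A(h)) / (4 − 1)
= (4·3.946668 − 3.976221) / 3
= 11.810451 / 3 = 3.936817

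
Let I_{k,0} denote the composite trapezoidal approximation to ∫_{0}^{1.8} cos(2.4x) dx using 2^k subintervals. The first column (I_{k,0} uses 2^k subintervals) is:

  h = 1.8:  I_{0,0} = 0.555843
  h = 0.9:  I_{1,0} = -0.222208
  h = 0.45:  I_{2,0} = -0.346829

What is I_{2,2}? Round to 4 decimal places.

-0.3822

Richardson extrapolation on the trapezoidal column (denominator 4−1=3):
I_{1,1} = -0.222208 + (-0.222208 − 0.555843)/3 = -0.481558
I_{2,1} = (4·(-0.346829) − (-0.222208)) / 3 = -0.388369
I_{2,2} = (16·(-0.388369) − (-0.481558)) / 15 = -0.382156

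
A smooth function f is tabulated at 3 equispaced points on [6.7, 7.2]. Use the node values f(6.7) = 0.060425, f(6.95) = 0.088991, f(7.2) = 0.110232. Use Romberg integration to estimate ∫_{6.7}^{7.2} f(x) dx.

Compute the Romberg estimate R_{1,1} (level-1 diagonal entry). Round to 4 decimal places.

R_{0,0} (trapezoid, 1 panel, h=0.5000): 0.042664
R_{1,0} (trapezoid, 2 panels, h=0.2500): 0.043580
R_{1,1} = 0.043580 + (0.043580 − 0.042664)/3 = 0.043885

0.0439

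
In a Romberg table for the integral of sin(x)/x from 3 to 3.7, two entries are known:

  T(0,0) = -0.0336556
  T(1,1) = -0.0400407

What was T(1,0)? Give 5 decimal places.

-0.03844

From T(1,1) = (4·T(1,0) − T(0,0))/3, solve for T(1,0):
4·T(1,0) = 3·(-0.0400407) + (-0.0336556) = -0.1537777
T(1,0) = -0.0384444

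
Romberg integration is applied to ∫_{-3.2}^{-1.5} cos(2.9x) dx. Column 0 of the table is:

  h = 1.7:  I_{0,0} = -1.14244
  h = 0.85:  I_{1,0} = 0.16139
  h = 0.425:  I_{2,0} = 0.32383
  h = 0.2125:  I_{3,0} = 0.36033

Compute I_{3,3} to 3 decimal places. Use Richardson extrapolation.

Richardson extrapolation on the trapezoidal column (denominator 4−1=3):
I_{1,1} = 0.16139 + (0.16139 − (-1.14244))/3 = 0.59600
I_{2,1} = 0.32383 + (0.32383 − 0.16139)/3 = 0.37798
I_{3,1} = 0.36033 + (0.36033 − 0.32383)/3 = 0.37250
I_{2,2} = (16·0.37798 − 0.59600) / 15 = 0.36345
I_{3,2} = (16·0.37250 − 0.37798) / 15 = 0.37213
I_{3,3} = (64·0.37213 − 0.36345) / 63 = 0.37227

0.372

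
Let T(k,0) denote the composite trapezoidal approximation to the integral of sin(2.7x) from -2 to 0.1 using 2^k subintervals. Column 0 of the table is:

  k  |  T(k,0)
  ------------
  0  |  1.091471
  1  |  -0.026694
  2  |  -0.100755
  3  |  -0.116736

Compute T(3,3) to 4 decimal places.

T(1,1) = -0.026694 + (-0.026694 − 1.091471)/3 = -0.399416
T(2,1) = -0.100755 + (-0.100755 − (-0.026694))/3 = -0.125442
T(3,1) = (4·(-0.116736) − (-0.100755)) / 3 = -0.122063
T(2,2) = (16·(-0.125442) − (-0.399416)) / 15 = -0.107177
T(3,2) = -0.122063 + (-0.122063 − (-0.125442))/15 = -0.121838
T(3,3) = (64·(-0.121838) − (-0.107177)) / 63 = -0.122071
(Column j=1 coincides with Simpson's rule on the same nodes.)

-0.1221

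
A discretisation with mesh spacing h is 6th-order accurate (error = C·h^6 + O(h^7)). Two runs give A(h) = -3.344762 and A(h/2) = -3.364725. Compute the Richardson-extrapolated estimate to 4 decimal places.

Extrapolated value = (64·A(h/2) − A(h)) / (64 − 1)
= (64·(-3.364725) − (-3.344762)) / 63
= -211.997638 / 63 = -3.365042

-3.3650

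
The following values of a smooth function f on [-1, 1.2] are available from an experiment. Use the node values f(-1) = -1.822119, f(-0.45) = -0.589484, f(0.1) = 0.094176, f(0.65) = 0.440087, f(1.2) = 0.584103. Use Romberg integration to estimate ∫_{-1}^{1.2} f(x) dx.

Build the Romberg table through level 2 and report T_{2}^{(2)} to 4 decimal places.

T_{0}^{(0)} (trapezoid, 1 panel, h=2.2000): -1.361818
T_{1}^{(0)} (trapezoid, 2 panels, h=1.1000): -0.577315
T_{2}^{(0)} (trapezoid, 4 panels, h=0.5500): -0.370826
T_{1}^{(1)} = -0.577315 + (-0.577315 − (-1.361818))/3 = -0.315814
T_{2}^{(1)} = -0.370826 + (-0.370826 − (-0.577315))/3 = -0.301996
T_{2}^{(2)} = -0.301996 + (-0.301996 − (-0.315814))/15 = -0.301075

-0.3011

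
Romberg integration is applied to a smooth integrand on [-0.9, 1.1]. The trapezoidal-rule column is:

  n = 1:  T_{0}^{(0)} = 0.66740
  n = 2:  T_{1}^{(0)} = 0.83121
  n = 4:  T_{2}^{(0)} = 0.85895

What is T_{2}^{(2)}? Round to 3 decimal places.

Richardson extrapolation on the trapezoidal column (denominator 4−1=3):
T_{1}^{(1)} = 0.83121 + (0.83121 − 0.66740)/3 = 0.88581
T_{2}^{(1)} = (4·0.85895 − 0.83121) / 3 = 0.86820
T_{2}^{(2)} = 0.86820 + (0.86820 − 0.88581)/15 = 0.86703

0.867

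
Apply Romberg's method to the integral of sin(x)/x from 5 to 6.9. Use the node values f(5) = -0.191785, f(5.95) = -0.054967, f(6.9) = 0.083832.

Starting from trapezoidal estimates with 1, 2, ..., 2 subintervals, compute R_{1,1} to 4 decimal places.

-0.1038

R_{0,0} (trapezoid, 1 panel, h=1.9000): -0.102555
R_{1,0} (trapezoid, 2 panels, h=0.9500): -0.103496
R_{1,1} = -0.103496 + (-0.103496 − (-0.102555))/3 = -0.103810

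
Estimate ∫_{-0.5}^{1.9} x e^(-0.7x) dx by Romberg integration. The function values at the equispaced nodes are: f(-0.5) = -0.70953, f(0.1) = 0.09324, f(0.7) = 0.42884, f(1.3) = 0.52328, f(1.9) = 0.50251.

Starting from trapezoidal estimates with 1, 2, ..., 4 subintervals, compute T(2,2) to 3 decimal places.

T(0,0) (trapezoid, 1 panel, h=2.4000): -0.24842
T(1,0) (trapezoid, 2 panels, h=1.2000): 0.39040
T(2,0) (trapezoid, 4 panels, h=0.6000): 0.56511
T(1,1) = 0.39040 + (0.39040 − (-0.24842))/3 = 0.60334
T(2,1) = 0.56511 + (0.56511 − 0.39040)/3 = 0.62335
T(2,2) = 0.62335 + (0.62335 − 0.60334)/15 = 0.62468

0.625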